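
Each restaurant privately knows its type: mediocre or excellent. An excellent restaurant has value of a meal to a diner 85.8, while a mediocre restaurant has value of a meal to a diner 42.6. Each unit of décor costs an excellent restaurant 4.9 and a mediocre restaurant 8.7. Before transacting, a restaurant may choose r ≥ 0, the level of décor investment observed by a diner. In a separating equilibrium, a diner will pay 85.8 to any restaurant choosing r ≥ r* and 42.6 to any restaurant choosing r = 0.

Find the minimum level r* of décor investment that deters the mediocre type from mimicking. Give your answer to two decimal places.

A mediocre restaurant choosing r = 0 receives 42.6.
Imitating at r* instead would pay 85.8 at cost 8.7·r*, netting 85.8 − 8.7·r*.
Indifference: 42.6 = 85.8 − 8.7·r*, so r* = (85.8 − 42.6) / 8.7 ≈ 4.97.
This is the mediocre type's binding incentive-compatibility constraint; any r ≥ 4.97 sustains separation on that side.

4.97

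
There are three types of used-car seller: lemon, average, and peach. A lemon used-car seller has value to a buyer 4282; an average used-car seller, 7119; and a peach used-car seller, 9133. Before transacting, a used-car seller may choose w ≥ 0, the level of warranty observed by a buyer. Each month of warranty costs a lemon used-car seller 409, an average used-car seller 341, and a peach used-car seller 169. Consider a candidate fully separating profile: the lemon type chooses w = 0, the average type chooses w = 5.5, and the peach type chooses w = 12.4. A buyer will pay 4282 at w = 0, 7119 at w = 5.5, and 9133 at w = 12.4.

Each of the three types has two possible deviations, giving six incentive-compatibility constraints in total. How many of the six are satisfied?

Lemon (own payoff 4282): to w=5.5 gives 7119 − 409×5.5 = 4869.5 → profitable ✗; to w=12.4 gives 9133 − 409×12.4 = 4061.4 → no gain ✓.
Peach (own payoff 9133 − 169×12.4 = 7037.4): to w=0 gives 4282 → no gain ✓; to w=5.5 gives 7119 − 169×5.5 = 6189.5 → no gain ✓.
Average (own payoff 7119 − 341×5.5 = 5243.5): to w=0 gives 4282 → no gain ✓; to w=12.4 gives 9133 − 341×12.4 = 4904.6 → no gain ✓.
5 of the 6 constraints hold; not an equilibrium.

5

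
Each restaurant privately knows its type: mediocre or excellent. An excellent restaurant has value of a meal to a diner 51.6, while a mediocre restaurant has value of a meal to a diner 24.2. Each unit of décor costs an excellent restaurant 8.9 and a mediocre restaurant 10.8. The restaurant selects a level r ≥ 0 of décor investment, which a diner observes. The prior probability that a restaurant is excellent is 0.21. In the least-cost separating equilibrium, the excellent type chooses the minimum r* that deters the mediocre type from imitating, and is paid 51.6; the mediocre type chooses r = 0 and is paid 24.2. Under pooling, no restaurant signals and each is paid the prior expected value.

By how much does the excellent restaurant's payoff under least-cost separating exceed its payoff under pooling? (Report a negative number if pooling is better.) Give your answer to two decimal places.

Least-cost separating signal: r* solves 24.2 = 51.6 − 10.8·r*, so r* = (51.6 − 24.2)/10.8 ≈ 2.5370.
Excellent type's separating payoff: 51.6 − 8.9 × r* = 51.6 − 8.9 × (51.6 − 24.2)/10.8 = 51.6 − 243.86/10.8 ≈ 29.0204.
Pooling payoff: 0.21 × 51.6 + 0.79 × 24.2 = 29.954.
Difference: 29.0204 − 29.954 = -0.9336, i.e. -0.93 to two decimal places.
The excellent type would prefer the pooling outcome.

-0.93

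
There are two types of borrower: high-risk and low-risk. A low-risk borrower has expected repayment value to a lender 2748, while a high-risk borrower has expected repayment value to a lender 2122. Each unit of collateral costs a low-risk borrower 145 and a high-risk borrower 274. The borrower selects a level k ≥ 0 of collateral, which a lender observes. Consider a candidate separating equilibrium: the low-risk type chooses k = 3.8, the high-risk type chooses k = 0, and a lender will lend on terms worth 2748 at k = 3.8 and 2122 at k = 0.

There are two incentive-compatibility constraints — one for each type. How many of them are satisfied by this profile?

2

High-risk type: stay at 0 → 2122; mimic → 2748 − 274 × 3.8 = 1706.8. IC holds (2122 ≥ 1706.8).
Low-risk type: signal → 2748 − 145 × 3.8 = 2197; deviate to 0 → 2122. IC holds (2197 ≥ 2122).
2 of 2 constraints hold, so this is a separating equilibrium.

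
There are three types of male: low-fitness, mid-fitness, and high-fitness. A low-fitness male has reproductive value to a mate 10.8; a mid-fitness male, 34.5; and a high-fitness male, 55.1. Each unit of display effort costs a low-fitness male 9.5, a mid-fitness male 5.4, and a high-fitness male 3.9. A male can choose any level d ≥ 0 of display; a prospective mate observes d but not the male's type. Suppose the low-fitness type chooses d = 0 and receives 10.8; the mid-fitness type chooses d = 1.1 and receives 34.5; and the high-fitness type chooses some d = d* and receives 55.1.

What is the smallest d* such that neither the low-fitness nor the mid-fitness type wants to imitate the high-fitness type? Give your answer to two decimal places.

4.91

Low-fitness type (on-path payoff 10.8) won't mimic when 10.8 ≥ 55.1 − 9.5·d*, i.e. d* ≥ 4.66.
Mid-fitness type (on-path payoff 34.5 − 5.4×1.1 = 28.56) won't mimic when 28.56 ≥ 55.1 − 5.4·d*, i.e. d* ≥ 4.91.
Both must hold, so d* = max(4.66, 4.91) = 4.91. The mid-fitness type's constraint binds.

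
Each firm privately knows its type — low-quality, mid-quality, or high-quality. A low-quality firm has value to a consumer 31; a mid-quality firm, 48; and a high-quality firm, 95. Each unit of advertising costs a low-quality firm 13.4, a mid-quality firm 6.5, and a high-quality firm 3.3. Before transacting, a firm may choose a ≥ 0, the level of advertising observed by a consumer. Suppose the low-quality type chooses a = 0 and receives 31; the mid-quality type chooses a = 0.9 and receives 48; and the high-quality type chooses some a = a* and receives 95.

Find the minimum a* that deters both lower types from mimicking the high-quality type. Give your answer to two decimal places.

8.13

Low-quality type (on-path payoff 31) won't mimic when 31 ≥ 95 − 13.4·a*, i.e. a* ≥ 4.78.
Mid-quality type (on-path payoff 48 − 6.5×0.9 = 42.15) won't mimic when 42.15 ≥ 95 − 6.5·a*, i.e. a* ≥ 8.13.
Both must hold, so a* = max(4.78, 8.13) = 8.13. The mid-quality type's constraint binds.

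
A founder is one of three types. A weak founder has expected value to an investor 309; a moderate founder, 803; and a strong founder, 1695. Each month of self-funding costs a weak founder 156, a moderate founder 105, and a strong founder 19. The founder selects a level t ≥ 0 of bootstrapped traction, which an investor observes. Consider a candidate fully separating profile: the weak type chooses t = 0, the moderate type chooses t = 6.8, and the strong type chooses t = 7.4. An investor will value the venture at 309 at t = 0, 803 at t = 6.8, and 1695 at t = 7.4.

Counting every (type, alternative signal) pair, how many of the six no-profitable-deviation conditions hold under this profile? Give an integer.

Weak (own payoff 309): to t=6.8 gives 803 − 156×6.8 = -257.8 → no gain ✓; to t=7.4 gives 1695 − 156×7.4 = 540.6 → profitable ✗.
Moderate (own payoff 803 − 105×6.8 = 89): to t=0 gives 309 → profitable ✗; to t=7.4 gives 1695 − 105×7.4 = 918 → profitable ✗.
Strong (own payoff 1695 − 19×7.4 = 1554.4): to t=0 gives 309 → no gain ✓; to t=6.8 gives 803 − 19×6.8 = 673.8 → no gain ✓.
3 of the 6 constraints hold; not an equilibrium.

3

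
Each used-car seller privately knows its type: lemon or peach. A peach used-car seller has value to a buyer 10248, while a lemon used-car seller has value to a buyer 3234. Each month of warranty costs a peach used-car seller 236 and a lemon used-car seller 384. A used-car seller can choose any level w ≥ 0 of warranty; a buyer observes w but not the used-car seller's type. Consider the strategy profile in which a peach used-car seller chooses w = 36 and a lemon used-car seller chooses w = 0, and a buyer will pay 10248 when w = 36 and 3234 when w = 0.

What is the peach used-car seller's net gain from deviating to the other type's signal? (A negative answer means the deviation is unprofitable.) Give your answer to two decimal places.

Playing w = 36 the peach used-car seller receives 10248 − 236 × 36 = 1752.
Deviating to w = 0 yields 3234 instead.
Gain from deviating: 3234 − 1752 = 1482.00.
The gain is positive, so the peach type's incentive-compatibility constraint is violated — this profile is not a separating equilibrium.

1482.00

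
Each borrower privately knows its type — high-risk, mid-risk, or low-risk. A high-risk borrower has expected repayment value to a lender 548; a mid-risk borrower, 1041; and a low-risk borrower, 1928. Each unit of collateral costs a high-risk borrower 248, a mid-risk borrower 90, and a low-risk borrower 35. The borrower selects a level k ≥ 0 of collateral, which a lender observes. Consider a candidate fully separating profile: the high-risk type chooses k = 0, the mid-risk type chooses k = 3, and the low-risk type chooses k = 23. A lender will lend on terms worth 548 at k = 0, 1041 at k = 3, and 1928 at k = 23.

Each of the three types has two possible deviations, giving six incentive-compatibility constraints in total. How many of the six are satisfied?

6

High-risk (own payoff 548): to k=3 gives 1041 − 248×3 = 297 → no gain ✓; to k=23 gives 1928 − 248×23 = -3776 → no gain ✓.
Low-risk (own payoff 1928 − 35×23 = 1123): to k=0 gives 548 → no gain ✓; to k=3 gives 1041 − 35×3 = 936 → no gain ✓.
Mid-risk (own payoff 1041 − 90×3 = 771): to k=0 gives 548 → no gain ✓; to k=23 gives 1928 − 90×23 = -142 → no gain ✓.
6 of the 6 constraints hold; this profile is a separating equilibrium.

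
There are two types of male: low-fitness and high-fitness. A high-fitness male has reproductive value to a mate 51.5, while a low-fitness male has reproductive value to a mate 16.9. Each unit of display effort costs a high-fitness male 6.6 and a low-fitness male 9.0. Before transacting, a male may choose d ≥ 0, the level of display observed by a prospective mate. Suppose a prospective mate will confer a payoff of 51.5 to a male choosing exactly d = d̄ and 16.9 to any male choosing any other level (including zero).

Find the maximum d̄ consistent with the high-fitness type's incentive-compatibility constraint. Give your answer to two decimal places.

5.24

Choosing d̄ yields the high-fitness type 51.5 − 6.6·d̄; choosing zero yields 16.9.
The high-fitness type is indifferent at 51.5 − 6.6·d̄ = 16.9, i.e. d̄ = (51.5 − 16.9) / 6.6 ≈ 5.24.
For any d̄ above 5.24 the high-fitness type would rather pool at zero, so separation collapses.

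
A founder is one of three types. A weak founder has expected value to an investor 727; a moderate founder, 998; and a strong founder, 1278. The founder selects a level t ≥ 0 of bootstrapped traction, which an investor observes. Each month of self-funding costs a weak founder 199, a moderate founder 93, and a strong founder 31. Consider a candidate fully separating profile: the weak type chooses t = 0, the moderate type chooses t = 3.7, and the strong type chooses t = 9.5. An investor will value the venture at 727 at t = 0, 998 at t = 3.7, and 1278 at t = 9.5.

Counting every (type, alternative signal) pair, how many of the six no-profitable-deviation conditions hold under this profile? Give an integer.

5

Moderate (own payoff 998 − 93×3.7 = 653.9): to t=0 gives 727 → profitable ✗; to t=9.5 gives 1278 − 93×9.5 = 394.5 → no gain ✓.
Weak (own payoff 727): to t=3.7 gives 998 − 199×3.7 = 261.7 → no gain ✓; to t=9.5 gives 1278 − 199×9.5 = -612.5 → no gain ✓.
Strong (own payoff 1278 − 31×9.5 = 983.5): to t=0 gives 727 → no gain ✓; to t=3.7 gives 998 − 31×3.7 = 883.3 → no gain ✓.
5 of the 6 constraints hold; not an equilibrium.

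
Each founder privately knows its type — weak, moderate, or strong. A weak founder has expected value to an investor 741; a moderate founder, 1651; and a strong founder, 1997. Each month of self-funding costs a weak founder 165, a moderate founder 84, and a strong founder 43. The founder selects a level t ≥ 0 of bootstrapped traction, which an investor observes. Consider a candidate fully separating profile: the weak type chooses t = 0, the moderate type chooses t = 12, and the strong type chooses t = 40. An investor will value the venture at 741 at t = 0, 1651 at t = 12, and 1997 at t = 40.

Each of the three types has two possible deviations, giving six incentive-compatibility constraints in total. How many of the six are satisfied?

3

Weak (own payoff 741): to t=12 gives 1651 − 165×12 = -329 → no gain ✓; to t=40 gives 1997 − 165×40 = -4603 → no gain ✓.
Strong (own payoff 1997 − 43×40 = 277): to t=0 gives 741 → profitable ✗; to t=12 gives 1651 − 43×12 = 1135 → profitable ✗.
Moderate (own payoff 1651 − 84×12 = 643): to t=0 gives 741 → profitable ✗; to t=40 gives 1997 − 84×40 = -1363 → no gain ✓.
3 of the 6 constraints hold; not an equilibrium.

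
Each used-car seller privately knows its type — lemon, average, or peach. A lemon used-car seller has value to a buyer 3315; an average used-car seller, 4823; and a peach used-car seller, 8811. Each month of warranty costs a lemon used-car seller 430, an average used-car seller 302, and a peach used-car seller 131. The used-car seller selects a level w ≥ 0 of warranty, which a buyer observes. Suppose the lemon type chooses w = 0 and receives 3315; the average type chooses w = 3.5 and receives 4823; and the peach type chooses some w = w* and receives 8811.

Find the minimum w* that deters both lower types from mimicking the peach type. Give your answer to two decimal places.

16.71

Lemon type (on-path payoff 3315) won't mimic when 3315 ≥ 8811 − 430·w*, i.e. w* ≥ 12.78.
Average type (on-path payoff 4823 − 302×3.5 = 3766) won't mimic when 3766 ≥ 8811 − 302·w*, i.e. w* ≥ 16.71.
Both must hold, so w* = max(12.78, 16.71) = 16.71. The average type's constraint binds.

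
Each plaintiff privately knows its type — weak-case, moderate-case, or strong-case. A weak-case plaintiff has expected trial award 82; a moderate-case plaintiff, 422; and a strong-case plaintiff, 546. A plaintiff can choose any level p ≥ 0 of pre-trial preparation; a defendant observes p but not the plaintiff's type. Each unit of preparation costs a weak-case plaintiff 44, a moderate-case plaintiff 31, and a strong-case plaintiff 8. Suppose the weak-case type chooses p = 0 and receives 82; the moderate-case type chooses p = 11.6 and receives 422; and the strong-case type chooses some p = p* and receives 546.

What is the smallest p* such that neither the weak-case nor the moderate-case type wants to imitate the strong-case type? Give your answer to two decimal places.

Moderate-case type (on-path payoff 422 − 31×11.6 = 62.4) won't mimic when 62.4 ≥ 546 − 31·p*, i.e. p* ≥ 15.60.
Weak-case type (on-path payoff 82) won't mimic when 82 ≥ 546 − 44·p*, i.e. p* ≥ 10.55.
Both must hold, so p* = max(10.55, 15.60) = 15.60. The moderate-case type's constraint binds.

15.60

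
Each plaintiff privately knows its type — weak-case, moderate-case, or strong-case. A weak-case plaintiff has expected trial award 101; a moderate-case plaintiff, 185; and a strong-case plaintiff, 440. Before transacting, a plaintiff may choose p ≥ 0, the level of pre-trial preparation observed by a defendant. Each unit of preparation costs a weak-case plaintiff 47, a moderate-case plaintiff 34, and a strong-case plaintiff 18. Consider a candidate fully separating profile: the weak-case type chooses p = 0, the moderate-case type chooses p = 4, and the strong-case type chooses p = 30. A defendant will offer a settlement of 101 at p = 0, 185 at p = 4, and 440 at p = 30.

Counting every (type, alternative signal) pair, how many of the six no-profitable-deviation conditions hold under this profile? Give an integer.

3

Moderate-case (own payoff 185 − 34×4 = 49): to p=0 gives 101 → profitable ✗; to p=30 gives 440 − 34×30 = -580 → no gain ✓.
Strong-case (own payoff 440 − 18×30 = -100): to p=0 gives 101 → profitable ✗; to p=4 gives 185 − 18×4 = 113 → profitable ✗.
Weak-case (own payoff 101): to p=4 gives 185 − 47×4 = -3 → no gain ✓; to p=30 gives 440 − 47×30 = -970 → no gain ✓.
3 of the 6 constraints hold; not an equilibrium.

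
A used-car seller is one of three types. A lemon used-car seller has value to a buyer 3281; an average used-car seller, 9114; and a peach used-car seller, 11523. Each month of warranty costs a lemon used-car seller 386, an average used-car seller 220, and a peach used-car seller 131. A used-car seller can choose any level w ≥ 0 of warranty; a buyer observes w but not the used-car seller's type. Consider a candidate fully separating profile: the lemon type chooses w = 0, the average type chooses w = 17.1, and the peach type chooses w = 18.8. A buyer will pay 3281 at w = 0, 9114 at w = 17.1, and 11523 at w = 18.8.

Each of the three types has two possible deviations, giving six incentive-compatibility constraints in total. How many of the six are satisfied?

Lemon (own payoff 3281): to w=17.1 gives 9114 − 386×17.1 = 2513.4 → no gain ✓; to w=18.8 gives 11523 − 386×18.8 = 4266.2 → profitable ✗.
Average (own payoff 9114 − 220×17.1 = 5352): to w=0 gives 3281 → no gain ✓; to w=18.8 gives 11523 − 220×18.8 = 7387 → profitable ✗.
Peach (own payoff 11523 − 131×18.8 = 9060.2): to w=0 gives 3281 → no gain ✓; to w=17.1 gives 9114 − 131×17.1 = 6873.9 → no gain ✓.
4 of the 6 constraints hold; not an equilibrium.

4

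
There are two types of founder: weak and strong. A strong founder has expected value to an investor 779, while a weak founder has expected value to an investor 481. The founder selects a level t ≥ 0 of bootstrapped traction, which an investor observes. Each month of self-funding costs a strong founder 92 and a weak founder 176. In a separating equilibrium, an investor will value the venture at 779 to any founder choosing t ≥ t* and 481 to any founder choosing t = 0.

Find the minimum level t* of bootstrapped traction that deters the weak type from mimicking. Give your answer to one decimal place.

1.7

A weak founder choosing t = 0 receives 481.
Imitating at t* instead would pay 779 at cost 176·t*, netting 779 − 176·t*.
Indifference: 481 = 779 − 176·t*, so t* = (779 − 481) / 176 ≈ 1.7.
This is the weak type's binding incentive-compatibility constraint; any t ≥ 1.7 sustains separation on that side.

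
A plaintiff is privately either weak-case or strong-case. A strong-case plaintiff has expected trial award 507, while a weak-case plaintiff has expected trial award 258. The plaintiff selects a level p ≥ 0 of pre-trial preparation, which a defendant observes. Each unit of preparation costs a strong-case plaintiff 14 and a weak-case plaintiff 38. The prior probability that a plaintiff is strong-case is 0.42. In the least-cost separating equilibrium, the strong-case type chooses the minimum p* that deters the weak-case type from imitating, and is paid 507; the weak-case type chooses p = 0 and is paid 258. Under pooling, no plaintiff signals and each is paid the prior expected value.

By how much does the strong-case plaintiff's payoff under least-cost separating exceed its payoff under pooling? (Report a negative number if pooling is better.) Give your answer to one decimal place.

Least-cost separating signal: p* solves 258 = 507 − 38·p*, so p* = (507 − 258)/38 ≈ 6.5526.
Strong-case type's separating payoff: 507 − 14 × p* = 507 − 14 × (507 − 258)/38 = 507 − 3486/38 ≈ 415.263.
Pooling payoff: 0.42 × 507 + 0.58 × 258 = 362.58.
Difference: 415.263 − 362.58 = 52.683, i.e. 52.7 to one decimal place.
The strong-case type prefers to separate.

52.7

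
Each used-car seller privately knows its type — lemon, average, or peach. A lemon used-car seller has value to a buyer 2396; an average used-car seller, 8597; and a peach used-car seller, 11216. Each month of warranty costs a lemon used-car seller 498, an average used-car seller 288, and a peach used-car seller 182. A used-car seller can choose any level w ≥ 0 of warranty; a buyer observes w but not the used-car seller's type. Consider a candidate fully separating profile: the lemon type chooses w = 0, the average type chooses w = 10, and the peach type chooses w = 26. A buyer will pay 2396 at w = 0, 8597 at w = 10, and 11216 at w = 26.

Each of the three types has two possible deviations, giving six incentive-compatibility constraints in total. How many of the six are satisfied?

4

Average (own payoff 8597 − 288×10 = 5717): to w=0 gives 2396 → no gain ✓; to w=26 gives 11216 − 288×26 = 3728 → no gain ✓.
Peach (own payoff 11216 − 182×26 = 6484): to w=0 gives 2396 → no gain ✓; to w=10 gives 8597 − 182×10 = 6777 → profitable ✗.
Lemon (own payoff 2396): to w=10 gives 8597 − 498×10 = 3617 → profitable ✗; to w=26 gives 11216 − 498×26 = -1732 → no gain ✓.
4 of the 6 constraints hold; not an equilibrium.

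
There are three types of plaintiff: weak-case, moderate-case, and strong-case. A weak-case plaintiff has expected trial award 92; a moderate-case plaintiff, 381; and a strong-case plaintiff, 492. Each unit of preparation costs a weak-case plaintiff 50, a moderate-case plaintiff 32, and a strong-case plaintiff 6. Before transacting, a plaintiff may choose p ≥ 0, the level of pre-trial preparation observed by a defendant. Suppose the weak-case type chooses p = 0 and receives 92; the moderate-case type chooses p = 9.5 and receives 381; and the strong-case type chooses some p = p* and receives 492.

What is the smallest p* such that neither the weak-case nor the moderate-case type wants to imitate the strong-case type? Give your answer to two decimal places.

Weak-case type (on-path payoff 92) won't mimic when 92 ≥ 492 − 50·p*, i.e. p* ≥ 8.00.
Moderate-case type (on-path payoff 381 − 32×9.5 = 77) won't mimic when 77 ≥ 492 − 32·p*, i.e. p* ≥ 12.97.
Both must hold, so p* = max(8.00, 12.97) = 12.97. The moderate-case type's constraint binds.

12.97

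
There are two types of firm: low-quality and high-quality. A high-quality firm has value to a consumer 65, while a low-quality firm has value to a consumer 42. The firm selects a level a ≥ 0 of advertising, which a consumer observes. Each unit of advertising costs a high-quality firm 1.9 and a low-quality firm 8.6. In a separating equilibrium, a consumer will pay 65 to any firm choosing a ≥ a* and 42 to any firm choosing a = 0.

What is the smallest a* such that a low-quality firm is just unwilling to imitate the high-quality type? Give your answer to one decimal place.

2.7

A low-quality firm choosing a = 0 receives 42.
Imitating at a* instead would pay 65 at cost 8.6·a*, netting 65 − 8.6·a*.
Indifference: 42 = 65 − 8.6·a*, so a* = (65 − 42) / 8.6 ≈ 2.7.
This is the low-quality type's binding incentive-compatibility constraint; any a ≥ 2.7 sustains separation on that side.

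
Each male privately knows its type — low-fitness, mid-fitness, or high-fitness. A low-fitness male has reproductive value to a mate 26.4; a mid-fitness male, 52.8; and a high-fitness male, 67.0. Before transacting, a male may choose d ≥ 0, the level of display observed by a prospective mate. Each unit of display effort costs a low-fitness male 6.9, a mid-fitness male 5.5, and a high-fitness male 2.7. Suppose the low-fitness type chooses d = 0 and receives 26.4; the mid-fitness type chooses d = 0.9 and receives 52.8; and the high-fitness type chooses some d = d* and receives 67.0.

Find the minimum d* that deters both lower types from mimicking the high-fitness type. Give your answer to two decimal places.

5.88

Low-fitness type (on-path payoff 26.4) won't mimic when 26.4 ≥ 67.0 − 6.9·d*, i.e. d* ≥ 5.88.
Mid-fitness type (on-path payoff 52.8 − 5.5×0.9 = 47.85) won't mimic when 47.85 ≥ 67.0 − 5.5·d*, i.e. d* ≥ 3.48.
Both must hold, so d* = max(5.88, 3.48) = 5.88. The low-fitness type's constraint binds.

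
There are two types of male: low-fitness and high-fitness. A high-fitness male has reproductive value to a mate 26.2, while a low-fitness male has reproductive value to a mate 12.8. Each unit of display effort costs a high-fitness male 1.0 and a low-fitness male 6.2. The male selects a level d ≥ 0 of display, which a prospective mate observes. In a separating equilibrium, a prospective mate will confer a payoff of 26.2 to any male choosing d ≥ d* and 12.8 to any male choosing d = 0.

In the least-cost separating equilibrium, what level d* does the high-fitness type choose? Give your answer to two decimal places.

A low-fitness male choosing d = 0 receives 12.8.
Imitating at d* instead would pay 26.2 at cost 6.2·d*, netting 26.2 − 6.2·d*.
Indifference: 12.8 = 26.2 − 6.2·d*, so d* = (26.2 − 12.8) / 6.2 ≈ 2.16.
This is the low-fitness type's binding incentive-compatibility constraint; any d ≥ 2.16 sustains separation on that side.

2.16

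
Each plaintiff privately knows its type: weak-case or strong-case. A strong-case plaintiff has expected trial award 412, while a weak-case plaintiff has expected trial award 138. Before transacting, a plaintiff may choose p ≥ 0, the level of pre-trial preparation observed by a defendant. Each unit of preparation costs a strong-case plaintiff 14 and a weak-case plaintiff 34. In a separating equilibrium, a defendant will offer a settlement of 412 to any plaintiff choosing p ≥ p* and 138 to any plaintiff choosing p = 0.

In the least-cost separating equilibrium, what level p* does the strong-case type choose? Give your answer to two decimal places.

A weak-case plaintiff choosing p = 0 receives 138.
Imitating at p* instead would pay 412 at cost 34·p*, netting 412 − 34·p*.
Indifference: 138 = 412 − 34·p*, so p* = (412 − 138) / 34 ≈ 8.06.
At p* the weak-case type's incentive constraint just binds; the strong-case type strictly prefers p* since its per-unit cost is lower.

8.06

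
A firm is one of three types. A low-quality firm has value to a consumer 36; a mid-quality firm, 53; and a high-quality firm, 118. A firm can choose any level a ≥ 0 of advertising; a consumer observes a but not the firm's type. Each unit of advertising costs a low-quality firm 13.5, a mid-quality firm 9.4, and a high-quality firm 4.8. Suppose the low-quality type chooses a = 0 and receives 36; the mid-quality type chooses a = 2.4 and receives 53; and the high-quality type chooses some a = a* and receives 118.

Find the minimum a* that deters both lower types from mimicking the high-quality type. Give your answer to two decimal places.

9.31

Low-quality type (on-path payoff 36) won't mimic when 36 ≥ 118 − 13.5·a*, i.e. a* ≥ 6.07.
Mid-quality type (on-path payoff 53 − 9.4×2.4 = 30.44) won't mimic when 30.44 ≥ 118 − 9.4·a*, i.e. a* ≥ 9.31.
Both must hold, so a* = max(6.07, 9.31) = 9.31. The mid-quality type's constraint binds.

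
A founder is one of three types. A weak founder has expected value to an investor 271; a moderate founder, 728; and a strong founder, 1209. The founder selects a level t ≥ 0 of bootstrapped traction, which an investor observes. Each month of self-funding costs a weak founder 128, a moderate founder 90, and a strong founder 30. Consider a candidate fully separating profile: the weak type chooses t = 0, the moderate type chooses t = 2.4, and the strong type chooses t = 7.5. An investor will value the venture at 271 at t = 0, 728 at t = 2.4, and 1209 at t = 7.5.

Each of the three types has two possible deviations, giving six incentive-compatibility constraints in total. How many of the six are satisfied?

Strong (own payoff 1209 − 30×7.5 = 984): to t=0 gives 271 → no gain ✓; to t=2.4 gives 728 − 30×2.4 = 656 → no gain ✓.
Moderate (own payoff 728 − 90×2.4 = 512): to t=0 gives 271 → no gain ✓; to t=7.5 gives 1209 − 90×7.5 = 534 → profitable ✗.
Weak (own payoff 271): to t=2.4 gives 728 − 128×2.4 = 420.8 → profitable ✗; to t=7.5 gives 1209 − 128×7.5 = 249 → no gain ✓.
4 of the 6 constraints hold; not an equilibrium.

4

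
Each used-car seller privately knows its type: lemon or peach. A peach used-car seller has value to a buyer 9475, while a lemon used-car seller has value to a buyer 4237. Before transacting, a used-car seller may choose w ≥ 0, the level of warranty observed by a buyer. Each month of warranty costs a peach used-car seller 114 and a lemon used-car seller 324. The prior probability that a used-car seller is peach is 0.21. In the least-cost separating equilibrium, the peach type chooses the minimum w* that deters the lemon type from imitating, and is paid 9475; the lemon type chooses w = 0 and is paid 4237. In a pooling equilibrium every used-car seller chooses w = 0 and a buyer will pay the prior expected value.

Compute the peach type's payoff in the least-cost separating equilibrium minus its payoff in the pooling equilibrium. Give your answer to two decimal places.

Least-cost separating signal: w* solves 4237 = 9475 − 324·w*, so w* = (9475 − 4237)/324 ≈ 16.1667.
Peach type's separating payoff: 9475 − 114 × w* = 9475 − 114 × (9475 − 4237)/324 = 9475 − 597132/324 = 7632.
Pooling payoff: 0.21 × 9475 + 0.79 × 4237 = 5336.98.
Difference: 7632 − 5336.98 = 2295.02.
The peach type prefers to separate.

2295.02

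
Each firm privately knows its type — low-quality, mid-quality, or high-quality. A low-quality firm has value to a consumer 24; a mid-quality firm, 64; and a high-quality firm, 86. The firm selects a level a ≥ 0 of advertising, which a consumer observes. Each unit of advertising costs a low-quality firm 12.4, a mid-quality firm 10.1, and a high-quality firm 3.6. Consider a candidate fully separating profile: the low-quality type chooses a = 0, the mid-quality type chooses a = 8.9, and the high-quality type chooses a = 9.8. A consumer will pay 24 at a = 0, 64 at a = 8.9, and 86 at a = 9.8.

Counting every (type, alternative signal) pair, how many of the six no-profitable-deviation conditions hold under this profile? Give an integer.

Mid-quality (own payoff 64 − 10.1×8.9 = -25.89): to a=0 gives 24 → profitable ✗; to a=9.8 gives 86 − 10.1×9.8 = -12.98 → profitable ✗.
Low-quality (own payoff 24): to a=8.9 gives 64 − 12.4×8.9 = -46.36 → no gain ✓; to a=9.8 gives 86 − 12.4×9.8 = -35.52 → no gain ✓.
High-quality (own payoff 86 − 3.6×9.8 = 50.72): to a=0 gives 24 → no gain ✓; to a=8.9 gives 64 − 3.6×8.9 = 31.96 → no gain ✓.
4 of the 6 constraints hold; not an equilibrium.

4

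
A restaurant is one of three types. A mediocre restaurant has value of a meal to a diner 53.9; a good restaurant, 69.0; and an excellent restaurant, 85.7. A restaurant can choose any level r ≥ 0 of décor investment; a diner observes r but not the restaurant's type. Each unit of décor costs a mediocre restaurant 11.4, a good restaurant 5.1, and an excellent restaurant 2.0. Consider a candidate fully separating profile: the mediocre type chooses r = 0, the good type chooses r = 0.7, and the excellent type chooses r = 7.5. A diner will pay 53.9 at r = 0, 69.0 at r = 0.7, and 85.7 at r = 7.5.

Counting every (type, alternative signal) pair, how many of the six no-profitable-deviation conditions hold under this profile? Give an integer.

5

Excellent (own payoff 85.7 − 2.0×7.5 = 70.7): to r=0 gives 53.9 → no gain ✓; to r=0.7 gives 69.0 − 2.0×0.7 = 67.6 → no gain ✓.
Mediocre (own payoff 53.9): to r=0.7 gives 69.0 − 11.4×0.7 = 61.02 → profitable ✗; to r=7.5 gives 85.7 − 11.4×7.5 = 0.2 → no gain ✓.
Good (own payoff 69.0 − 5.1×0.7 = 65.43): to r=0 gives 53.9 → no gain ✓; to r=7.5 gives 85.7 − 5.1×7.5 = 47.45 → no gain ✓.
5 of the 6 constraints hold; not an equilibrium.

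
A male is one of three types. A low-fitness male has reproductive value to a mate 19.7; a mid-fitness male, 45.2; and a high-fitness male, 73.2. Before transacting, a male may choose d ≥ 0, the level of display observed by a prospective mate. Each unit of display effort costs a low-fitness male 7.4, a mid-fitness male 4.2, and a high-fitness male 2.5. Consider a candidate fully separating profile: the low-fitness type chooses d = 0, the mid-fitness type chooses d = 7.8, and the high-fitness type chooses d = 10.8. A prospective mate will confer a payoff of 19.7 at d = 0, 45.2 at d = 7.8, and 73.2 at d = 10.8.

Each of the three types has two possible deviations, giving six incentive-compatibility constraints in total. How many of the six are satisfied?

4

Low-fitness (own payoff 19.7): to d=7.8 gives 45.2 − 7.4×7.8 = -12.52 → no gain ✓; to d=10.8 gives 73.2 − 7.4×10.8 = -6.72 → no gain ✓.
Mid-fitness (own payoff 45.2 − 4.2×7.8 = 12.44): to d=0 gives 19.7 → profitable ✗; to d=10.8 gives 73.2 − 4.2×10.8 = 27.84 → profitable ✗.
High-fitness (own payoff 73.2 − 2.5×10.8 = 46.2): to d=0 gives 19.7 → no gain ✓; to d=7.8 gives 45.2 − 2.5×7.8 = 25.7 → no gain ✓.
4 of the 6 constraints hold; not an equilibrium.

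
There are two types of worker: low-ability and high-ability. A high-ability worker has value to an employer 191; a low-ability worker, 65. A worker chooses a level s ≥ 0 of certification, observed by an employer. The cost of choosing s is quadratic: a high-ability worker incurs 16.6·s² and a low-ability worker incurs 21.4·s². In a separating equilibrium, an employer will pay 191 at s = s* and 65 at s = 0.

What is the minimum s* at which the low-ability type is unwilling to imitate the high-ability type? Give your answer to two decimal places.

2.43

The low-ability type at s = 0 receives 65; imitating at s* yields 191 − 21.4·s*².
Indifference: 65 = 191 − 21.4·s*², so s*² = (191 − 65) / 21.4 ≈ 5.8879.
s* = √5.8879 ≈ 2.43.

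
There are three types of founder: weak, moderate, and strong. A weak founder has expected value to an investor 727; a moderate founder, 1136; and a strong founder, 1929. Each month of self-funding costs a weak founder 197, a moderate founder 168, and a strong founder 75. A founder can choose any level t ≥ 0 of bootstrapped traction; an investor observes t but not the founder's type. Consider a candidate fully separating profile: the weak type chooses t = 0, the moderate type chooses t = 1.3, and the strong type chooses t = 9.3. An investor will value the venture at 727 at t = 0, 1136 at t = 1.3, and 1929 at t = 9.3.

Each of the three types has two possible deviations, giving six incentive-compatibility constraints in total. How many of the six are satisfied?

Strong (own payoff 1929 − 75×9.3 = 1231.5): to t=0 gives 727 → no gain ✓; to t=1.3 gives 1136 − 75×1.3 = 1038.5 → no gain ✓.
Weak (own payoff 727): to t=1.3 gives 1136 − 197×1.3 = 879.9 → profitable ✗; to t=9.3 gives 1929 − 197×9.3 = 96.9 → no gain ✓.
Moderate (own payoff 1136 − 168×1.3 = 917.6): to t=0 gives 727 → no gain ✓; to t=9.3 gives 1929 − 168×9.3 = 366.6 → no gain ✓.
5 of the 6 constraints hold; not an equilibrium.

5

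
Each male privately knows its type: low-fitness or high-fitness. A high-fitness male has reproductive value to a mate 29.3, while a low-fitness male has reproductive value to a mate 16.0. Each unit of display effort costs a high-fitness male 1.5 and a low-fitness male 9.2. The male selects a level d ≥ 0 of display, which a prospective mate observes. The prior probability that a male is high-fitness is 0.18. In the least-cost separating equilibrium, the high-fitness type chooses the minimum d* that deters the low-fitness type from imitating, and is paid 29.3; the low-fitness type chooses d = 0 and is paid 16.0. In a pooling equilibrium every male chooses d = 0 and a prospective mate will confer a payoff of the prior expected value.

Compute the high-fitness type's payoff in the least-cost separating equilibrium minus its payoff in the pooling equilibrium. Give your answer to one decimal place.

8.7

Least-cost separating signal: d* solves 16.0 = 29.3 − 9.2·d*, so d* = (29.3 − 16.0)/9.2 ≈ 1.4457.
High-fitness type's separating payoff: 29.3 − 1.5 × d* = 29.3 − 1.5 × (29.3 − 16.0)/9.2 = 29.3 − 19.95/9.2 ≈ 27.132.
Pooling payoff: 0.18 × 29.3 + 0.82 × 16.0 = 18.394.
Difference: 27.132 − 18.394 = 8.738, i.e. 8.7 to one decimal place.
The high-fitness type prefers to separate.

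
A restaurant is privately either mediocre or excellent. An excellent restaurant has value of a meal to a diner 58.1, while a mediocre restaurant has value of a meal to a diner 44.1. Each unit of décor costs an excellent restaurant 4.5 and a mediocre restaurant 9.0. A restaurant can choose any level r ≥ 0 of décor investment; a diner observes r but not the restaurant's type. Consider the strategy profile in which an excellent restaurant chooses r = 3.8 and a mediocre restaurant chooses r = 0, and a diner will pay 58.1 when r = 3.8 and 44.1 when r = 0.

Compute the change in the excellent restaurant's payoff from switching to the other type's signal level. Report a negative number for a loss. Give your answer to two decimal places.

Playing r = 3.8 the excellent restaurant receives 58.1 − 4.5 × 3.8 = 41.
Deviating to r = 0 yields 44.1 instead.
Gain from deviating: 44.1 − 41 = 3.10.
The gain is positive, so the excellent type's incentive-compatibility constraint is violated — this profile is not a separating equilibrium.

3.10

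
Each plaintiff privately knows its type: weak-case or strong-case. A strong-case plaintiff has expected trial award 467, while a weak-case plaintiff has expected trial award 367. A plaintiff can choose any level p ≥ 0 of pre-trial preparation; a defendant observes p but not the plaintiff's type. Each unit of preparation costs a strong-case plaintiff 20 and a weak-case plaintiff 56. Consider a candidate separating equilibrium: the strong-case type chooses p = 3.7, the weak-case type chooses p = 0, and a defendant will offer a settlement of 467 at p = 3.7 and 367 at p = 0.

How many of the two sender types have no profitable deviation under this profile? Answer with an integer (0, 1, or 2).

Weak-case type: stay at 0 → 367; mimic → 467 − 56 × 3.7 = 259.8. IC holds (367 ≥ 259.8).
Strong-case type: signal → 467 − 20 × 3.7 = 393; deviate to 0 → 367. IC holds (393 ≥ 367).
2 of 2 constraints hold, so this is a separating equilibrium.

2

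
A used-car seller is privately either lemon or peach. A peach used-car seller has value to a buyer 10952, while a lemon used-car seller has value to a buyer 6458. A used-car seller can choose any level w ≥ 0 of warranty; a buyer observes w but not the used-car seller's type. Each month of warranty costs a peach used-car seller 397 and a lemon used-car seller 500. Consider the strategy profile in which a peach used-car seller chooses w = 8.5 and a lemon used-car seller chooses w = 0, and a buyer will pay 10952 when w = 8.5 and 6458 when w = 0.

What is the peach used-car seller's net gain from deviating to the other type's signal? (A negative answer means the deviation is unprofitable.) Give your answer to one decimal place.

-1119.5

Playing w = 8.5 the peach used-car seller receives 10952 − 397 × 8.5 = 7577.5.
Deviating to w = 0 yields 6458 instead.
Gain from deviating: 6458 − 7577.5 = -1119.5.
The gain is negative, so the peach type's incentive-compatibility constraint is satisfied.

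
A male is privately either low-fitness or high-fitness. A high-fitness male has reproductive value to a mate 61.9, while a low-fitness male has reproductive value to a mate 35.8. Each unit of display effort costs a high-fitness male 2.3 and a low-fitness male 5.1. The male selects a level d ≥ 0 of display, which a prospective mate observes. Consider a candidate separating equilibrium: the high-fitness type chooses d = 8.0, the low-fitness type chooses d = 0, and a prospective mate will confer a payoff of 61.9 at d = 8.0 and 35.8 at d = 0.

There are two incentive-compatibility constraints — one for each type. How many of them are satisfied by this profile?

High-fitness type: signal → 61.9 − 2.3 × 8.0 = 43.5; deviate to 0 → 35.8. IC holds (43.5 ≥ 35.8).
Low-fitness type: stay at 0 → 35.8; mimic → 61.9 − 5.1 × 8.0 = 21.1. IC holds (35.8 ≥ 21.1).
2 of 2 constraints hold, so this is a separating equilibrium.

2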